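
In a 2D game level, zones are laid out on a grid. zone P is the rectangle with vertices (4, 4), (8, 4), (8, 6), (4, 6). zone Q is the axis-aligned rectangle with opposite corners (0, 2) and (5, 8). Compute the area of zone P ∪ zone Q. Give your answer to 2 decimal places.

By inclusion–exclusion:
Individual areas: |zone P| = 8, |zone Q| = 30.
|zone P∩zone Q|: x∈[4,5], y∈[4,6] → 1·2 = 2.
|zone P ∪ zone Q| = 38 − 2 = 36.00.

36.00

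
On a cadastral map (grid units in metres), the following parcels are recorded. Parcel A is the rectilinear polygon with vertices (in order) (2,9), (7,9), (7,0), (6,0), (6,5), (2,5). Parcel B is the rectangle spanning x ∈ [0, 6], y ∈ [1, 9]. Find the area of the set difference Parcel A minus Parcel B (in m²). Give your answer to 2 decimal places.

9.00

|Parcel A| = 25, |Parcel A∩Parcel B| = 16.
|Parcel A ∖ Parcel B| = |Parcel A| − |Parcel A∩Parcel B| = 25 − 16 = 9.00.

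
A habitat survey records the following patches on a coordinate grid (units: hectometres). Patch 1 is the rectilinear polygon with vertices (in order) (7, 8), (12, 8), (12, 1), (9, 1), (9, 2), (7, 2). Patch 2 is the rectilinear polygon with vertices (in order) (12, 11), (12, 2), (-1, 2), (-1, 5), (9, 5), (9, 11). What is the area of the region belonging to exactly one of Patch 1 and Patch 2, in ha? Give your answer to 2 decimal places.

|Patch 1| = 33, |Patch 2| = 57, |Patch 1∩Patch 2| = 24.
|Patch 1 △ Patch 2| = |Patch 1| + |Patch 2| − 2·|Patch 1∩Patch 2| = 33 + 57 − 48 = 42.00.

42.00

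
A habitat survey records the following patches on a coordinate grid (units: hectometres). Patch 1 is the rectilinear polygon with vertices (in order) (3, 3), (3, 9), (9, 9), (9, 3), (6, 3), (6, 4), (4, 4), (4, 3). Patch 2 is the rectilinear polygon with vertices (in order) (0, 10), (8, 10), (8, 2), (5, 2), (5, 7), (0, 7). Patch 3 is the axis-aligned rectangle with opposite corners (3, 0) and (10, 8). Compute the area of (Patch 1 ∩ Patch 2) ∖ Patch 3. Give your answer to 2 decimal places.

5.00

|Patch 1 ∩ Patch 2| = 21.
|(Patch 1 ∩ Patch 2) ∩ Patch 3| = 16.
|(Patch 1 ∩ Patch 2) ∖ Patch 3| = 21 − 16 = 5.00.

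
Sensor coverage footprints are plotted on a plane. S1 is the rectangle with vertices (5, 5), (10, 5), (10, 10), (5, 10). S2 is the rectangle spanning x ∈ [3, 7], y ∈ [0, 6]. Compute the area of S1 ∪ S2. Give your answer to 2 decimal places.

By inclusion–exclusion:
Individual areas: |S1| = 25, |S2| = 24.
|S1∩S2|: x∈[5,7], y∈[5,6] → 2·1 = 2.
|S1 ∪ S2| = 49 − 2 = 47.00.

47.00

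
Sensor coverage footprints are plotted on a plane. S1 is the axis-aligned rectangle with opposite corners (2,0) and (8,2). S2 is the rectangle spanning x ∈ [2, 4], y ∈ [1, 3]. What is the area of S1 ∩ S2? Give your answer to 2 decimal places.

|S1∩S2|: x∈[2,4], y∈[1,2] → 2·1 = 2.

2.00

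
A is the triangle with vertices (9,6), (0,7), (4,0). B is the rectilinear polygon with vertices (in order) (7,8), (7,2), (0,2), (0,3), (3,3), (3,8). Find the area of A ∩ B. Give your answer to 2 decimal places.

17.14

The intersection is the polygon with vertices (7,6.222), (7,3.6), (5.667,2), (2.857,2), (2.286,3), (3,3), (3,6.667).
By the shoelace formula its area is 17.14.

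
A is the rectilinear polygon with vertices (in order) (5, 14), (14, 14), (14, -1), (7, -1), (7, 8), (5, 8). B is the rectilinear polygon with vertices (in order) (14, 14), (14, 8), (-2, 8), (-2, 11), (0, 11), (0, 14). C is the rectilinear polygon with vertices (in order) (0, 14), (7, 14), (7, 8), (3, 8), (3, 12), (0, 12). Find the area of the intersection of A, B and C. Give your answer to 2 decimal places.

12.00

The intersection is the polygon with vertices (5,8), (5,14), (7,14), (7,8).
By the shoelace formula its area is 12.00.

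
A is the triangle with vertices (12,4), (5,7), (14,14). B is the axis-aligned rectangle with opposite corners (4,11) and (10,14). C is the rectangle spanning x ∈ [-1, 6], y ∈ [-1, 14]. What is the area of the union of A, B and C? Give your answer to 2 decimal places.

By inclusion–exclusion:
Individual areas: |A| = 38, |B| = 18, |C| = 105.
|A∩B| = 0.
|A∩C| = 0.6032.
|B∩C|: x∈[4,6], y∈[11,14] → 2·3 = 6.
|A∩B∩C| = 0.
|A ∪ B ∪ C| = 161 − 6.6032 + 0 = 154.40.

154.40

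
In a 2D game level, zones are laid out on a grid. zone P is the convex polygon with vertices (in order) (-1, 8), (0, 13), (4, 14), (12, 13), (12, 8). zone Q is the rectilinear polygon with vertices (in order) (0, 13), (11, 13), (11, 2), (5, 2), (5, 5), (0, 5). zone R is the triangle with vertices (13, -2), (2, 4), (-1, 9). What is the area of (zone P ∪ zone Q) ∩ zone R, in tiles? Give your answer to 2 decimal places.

|zone P ∪ zone Q| = 119.5.
|(zone P ∪ zone Q) ∩ zone R| = 8.44.

8.44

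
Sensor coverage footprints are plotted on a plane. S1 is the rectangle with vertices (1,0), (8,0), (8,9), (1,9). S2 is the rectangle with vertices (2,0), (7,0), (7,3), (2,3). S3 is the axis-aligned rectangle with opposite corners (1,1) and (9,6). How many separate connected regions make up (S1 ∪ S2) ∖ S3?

2

(S1 ∪ S2) ∖ S3 splits into 2 disjoint pieces (area 7, area 21).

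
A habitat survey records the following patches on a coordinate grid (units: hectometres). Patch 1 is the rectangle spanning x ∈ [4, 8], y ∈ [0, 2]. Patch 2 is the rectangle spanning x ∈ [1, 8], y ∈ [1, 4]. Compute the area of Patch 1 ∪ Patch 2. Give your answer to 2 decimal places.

By inclusion–exclusion:
Individual areas: |Patch 1| = 8, |Patch 2| = 21.
|Patch 1∩Patch 2|: x∈[4,8], y∈[1,2] → 4·1 = 4.
|Patch 1 ∪ Patch 2| = 29 − 4 = 25.00.

25.00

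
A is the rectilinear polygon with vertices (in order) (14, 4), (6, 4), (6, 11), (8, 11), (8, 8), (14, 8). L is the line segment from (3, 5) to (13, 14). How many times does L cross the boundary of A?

2

The segment meets the boundary at (8,9.5), (6,7.7).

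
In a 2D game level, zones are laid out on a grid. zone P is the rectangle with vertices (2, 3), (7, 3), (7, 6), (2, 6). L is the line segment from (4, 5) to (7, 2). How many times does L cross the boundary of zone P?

The segment meets the boundary at (6,3).

1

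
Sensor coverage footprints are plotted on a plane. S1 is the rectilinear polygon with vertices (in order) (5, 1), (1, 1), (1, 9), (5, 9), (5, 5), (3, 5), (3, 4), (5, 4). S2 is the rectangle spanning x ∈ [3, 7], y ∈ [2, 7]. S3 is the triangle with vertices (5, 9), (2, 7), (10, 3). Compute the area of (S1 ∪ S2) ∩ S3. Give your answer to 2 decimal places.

9.18

The region (S1 ∪ S2) ∩ S3 is the polygon with vertices (5,7), (6.667,7), (7,6.6), (7,4.5), (2,7), (5,9).
By the shoelace formula its area is 9.18.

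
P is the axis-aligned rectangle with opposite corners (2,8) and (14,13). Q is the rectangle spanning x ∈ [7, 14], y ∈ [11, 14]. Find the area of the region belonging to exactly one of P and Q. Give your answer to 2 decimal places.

|P∩Q|: x∈[7,14], y∈[11,13] → 7·2 = 14.
|P △ Q| = |P| + |Q| − 2·|P∩Q| = 60 + 21 − 28 = 53.00.

53.00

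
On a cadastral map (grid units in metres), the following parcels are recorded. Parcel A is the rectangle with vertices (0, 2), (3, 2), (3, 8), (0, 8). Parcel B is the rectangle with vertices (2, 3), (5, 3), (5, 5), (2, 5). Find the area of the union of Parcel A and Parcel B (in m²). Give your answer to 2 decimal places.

By inclusion–exclusion:
Individual areas: |Parcel A| = 18, |Parcel B| = 6.
|Parcel A∩Parcel B|: x∈[2,3], y∈[3,5] → 1·2 = 2.
|Parcel A ∪ Parcel B| = 24 − 2 = 22.00.

22.00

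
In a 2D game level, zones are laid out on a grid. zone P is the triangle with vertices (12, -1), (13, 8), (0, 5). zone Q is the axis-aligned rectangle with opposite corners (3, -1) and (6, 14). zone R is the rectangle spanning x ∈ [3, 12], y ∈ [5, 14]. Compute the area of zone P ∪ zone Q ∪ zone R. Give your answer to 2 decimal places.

133.67

By inclusion–exclusion:
Individual areas: |zone P| = 57, |zone Q| = 45, |zone R| = 81.
|zone P∩zone Q| = 9.8654.
|zone P∩zone R| = 15.5769.
|zone Q∩zone R|: x∈[3,6], y∈[5,14] → 3·9 = 27.
|zone P∩zone Q∩zone R| = 3.1154.
|zone P ∪ zone Q ∪ zone R| = 183 − 52.4423 + 3.1154 = 133.67.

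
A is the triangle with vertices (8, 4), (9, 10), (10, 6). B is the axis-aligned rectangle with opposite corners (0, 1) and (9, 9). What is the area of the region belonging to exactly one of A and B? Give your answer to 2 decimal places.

72.17

|A| = 5, |B| = 72, |A∩B| = 2.4167.
|A △ B| = |A| + |B| − 2·|A∩B| = 5 + 72 − 4.8333 = 72.17.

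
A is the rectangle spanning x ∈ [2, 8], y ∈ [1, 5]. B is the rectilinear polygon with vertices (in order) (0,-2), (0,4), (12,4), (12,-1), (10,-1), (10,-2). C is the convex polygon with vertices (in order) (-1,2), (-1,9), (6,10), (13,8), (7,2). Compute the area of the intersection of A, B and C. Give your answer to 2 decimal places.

11.50

The intersection is the polygon with vertices (2,4), (8,4), (8,3), (7,2), (2,2).
By the shoelace formula its area is 11.50.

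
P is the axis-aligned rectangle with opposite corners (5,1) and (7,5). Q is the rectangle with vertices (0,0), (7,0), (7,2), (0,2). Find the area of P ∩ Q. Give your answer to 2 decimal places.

2.00

|P∩Q|: x∈[5,7], y∈[1,2] → 2·1 = 2.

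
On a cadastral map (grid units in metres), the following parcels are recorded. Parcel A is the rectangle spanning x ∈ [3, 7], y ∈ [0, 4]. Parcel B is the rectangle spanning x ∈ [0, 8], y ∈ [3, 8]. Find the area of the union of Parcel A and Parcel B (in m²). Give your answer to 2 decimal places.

By inclusion–exclusion:
Individual areas: |Parcel A| = 16, |Parcel B| = 40.
|Parcel A∩Parcel B|: x∈[3,7], y∈[3,4] → 4·1 = 4.
|Parcel A ∪ Parcel B| = 56 − 4 = 52.00.

52.00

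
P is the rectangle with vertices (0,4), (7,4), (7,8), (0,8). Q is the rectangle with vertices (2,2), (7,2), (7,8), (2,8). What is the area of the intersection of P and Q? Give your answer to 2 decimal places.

|P∩Q|: x∈[2,7], y∈[4,8] → 5·4 = 20.

20.00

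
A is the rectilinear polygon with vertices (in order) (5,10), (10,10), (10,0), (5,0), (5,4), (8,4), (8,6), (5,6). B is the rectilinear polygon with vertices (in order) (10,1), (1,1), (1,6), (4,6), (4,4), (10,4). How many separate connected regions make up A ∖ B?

A ∖ B splits into 2 disjoint pieces (area 24, area 5).

2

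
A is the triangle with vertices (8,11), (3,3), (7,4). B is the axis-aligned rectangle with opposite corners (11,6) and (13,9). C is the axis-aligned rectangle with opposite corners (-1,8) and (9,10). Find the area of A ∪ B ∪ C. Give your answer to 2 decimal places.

By inclusion–exclusion:
Individual areas: |A| = 13.5, |B| = 6, |C| = 20.
|A∩B| = 0.
|A∩C| = 1.9286.
|B∩C| = 0 (no overlap).
|A∩B∩C| = 0.
|A ∪ B ∪ C| = 39.5 − 1.9286 + 0 = 37.57.

37.57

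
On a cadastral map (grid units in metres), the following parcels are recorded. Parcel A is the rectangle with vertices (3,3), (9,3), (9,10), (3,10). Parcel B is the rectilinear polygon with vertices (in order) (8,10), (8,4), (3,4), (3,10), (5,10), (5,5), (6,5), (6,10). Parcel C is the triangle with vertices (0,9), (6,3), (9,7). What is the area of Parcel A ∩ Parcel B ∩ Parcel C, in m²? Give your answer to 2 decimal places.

13.07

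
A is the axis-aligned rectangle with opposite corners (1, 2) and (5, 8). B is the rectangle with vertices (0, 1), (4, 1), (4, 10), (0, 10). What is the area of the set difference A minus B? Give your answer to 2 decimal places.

6.00

|A∩B|: x∈[1,4], y∈[2,8] → 3·6 = 18.
|A| = 24.
|A ∖ B| = |A| − |A∩B| = 24 − 18 = 6.00.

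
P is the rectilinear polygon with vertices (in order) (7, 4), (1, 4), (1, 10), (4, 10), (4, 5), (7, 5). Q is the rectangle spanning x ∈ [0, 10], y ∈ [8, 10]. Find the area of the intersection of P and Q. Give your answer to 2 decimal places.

6.00

The intersection is the polygon with vertices (1,10), (4,10), (4,8), (1,8).
By the shoelace formula its area is 6.00.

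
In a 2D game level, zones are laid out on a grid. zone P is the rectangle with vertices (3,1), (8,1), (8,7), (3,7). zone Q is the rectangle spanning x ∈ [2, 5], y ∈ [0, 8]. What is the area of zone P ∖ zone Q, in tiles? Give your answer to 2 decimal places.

18.00

|zone P∩zone Q|: x∈[3,5], y∈[1,7] → 2·6 = 12.
|zone P| = 30.
|zone P ∖ zone Q| = |zone P| − |zone P∩zone Q| = 30 − 12 = 18.00.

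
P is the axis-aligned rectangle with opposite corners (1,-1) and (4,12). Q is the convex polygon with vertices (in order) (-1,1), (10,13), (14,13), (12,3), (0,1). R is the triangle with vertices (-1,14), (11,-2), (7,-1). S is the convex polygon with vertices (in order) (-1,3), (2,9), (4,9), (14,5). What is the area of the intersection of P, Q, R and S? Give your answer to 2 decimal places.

0.56

The intersection is the polygon with vertices (4,4.625), (3.383,5.782), (4,6.455).
By the shoelace formula its area is 0.56.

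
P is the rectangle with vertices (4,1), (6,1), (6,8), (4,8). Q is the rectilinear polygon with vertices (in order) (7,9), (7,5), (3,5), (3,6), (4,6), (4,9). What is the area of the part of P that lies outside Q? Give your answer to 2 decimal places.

|P| = 14, |P∩Q| = 6.
|P ∖ Q| = |P| − |P∩Q| = 14 − 6 = 8.00.

8.00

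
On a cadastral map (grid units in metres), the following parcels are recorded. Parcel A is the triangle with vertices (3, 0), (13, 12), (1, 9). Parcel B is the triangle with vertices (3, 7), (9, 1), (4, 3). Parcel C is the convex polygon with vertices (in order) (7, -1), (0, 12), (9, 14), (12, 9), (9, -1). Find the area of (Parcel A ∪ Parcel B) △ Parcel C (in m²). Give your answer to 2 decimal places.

|Parcel A ∪ Parcel B| = 60.2761.
|(Parcel A ∪ Parcel B) ∩ Parcel C| = 44.3729.
|(Parcel A ∪ Parcel B) △ Parcel C| = 60.2761 + 103 − 88.7458 = 74.53.

74.53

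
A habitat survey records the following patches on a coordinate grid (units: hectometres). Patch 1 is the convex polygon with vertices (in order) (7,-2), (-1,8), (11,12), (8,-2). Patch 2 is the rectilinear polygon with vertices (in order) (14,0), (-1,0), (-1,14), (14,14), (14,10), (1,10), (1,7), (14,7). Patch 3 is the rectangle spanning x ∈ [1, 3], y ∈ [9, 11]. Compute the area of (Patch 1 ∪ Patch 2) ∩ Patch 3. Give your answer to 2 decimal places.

|Patch 1 ∪ Patch 2| = 200.1119.
|(Patch 1 ∪ Patch 2) ∩ Patch 3| = 2.17.

2.17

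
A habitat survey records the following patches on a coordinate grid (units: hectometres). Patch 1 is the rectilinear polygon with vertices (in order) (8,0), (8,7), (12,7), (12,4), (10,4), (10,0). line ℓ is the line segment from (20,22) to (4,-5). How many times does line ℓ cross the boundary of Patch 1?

2

The segment meets the boundary at (8,1.75), (11.111,7).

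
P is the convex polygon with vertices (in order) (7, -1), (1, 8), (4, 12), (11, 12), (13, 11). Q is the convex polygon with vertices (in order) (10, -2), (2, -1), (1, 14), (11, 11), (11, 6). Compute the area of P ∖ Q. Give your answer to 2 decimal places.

|P| = 86, |P∩Q| = 79.102.
|P ∖ Q| = |P| − |P∩Q| = 86 − 79.102 = 6.90.

6.90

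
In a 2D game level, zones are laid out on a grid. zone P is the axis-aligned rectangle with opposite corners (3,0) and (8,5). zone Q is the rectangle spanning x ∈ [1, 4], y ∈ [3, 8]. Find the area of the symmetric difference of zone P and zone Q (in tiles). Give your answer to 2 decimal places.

|zone P∩zone Q|: x∈[3,4], y∈[3,5] → 1·2 = 2.
|zone P △ zone Q| = |zone P| + |zone Q| − 2·|zone P∩zone Q| = 25 + 15 − 4 = 36.00.

36.00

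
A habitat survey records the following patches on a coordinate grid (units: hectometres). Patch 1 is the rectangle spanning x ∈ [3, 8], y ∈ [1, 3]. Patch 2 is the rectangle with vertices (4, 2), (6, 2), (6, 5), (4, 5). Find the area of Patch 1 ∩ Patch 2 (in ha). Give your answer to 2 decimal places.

|Patch 1∩Patch 2|: x∈[4,6], y∈[2,3] → 2·1 = 2.

2.00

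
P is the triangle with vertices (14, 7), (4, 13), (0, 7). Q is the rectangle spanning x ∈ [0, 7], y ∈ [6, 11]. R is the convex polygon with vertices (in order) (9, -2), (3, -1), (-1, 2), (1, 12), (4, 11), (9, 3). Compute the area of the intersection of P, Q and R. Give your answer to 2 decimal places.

15.67

The intersection is the polygon with vertices (4,11), (6.5,7), (0,7), (2.667,11).
By the shoelace formula its area is 15.67.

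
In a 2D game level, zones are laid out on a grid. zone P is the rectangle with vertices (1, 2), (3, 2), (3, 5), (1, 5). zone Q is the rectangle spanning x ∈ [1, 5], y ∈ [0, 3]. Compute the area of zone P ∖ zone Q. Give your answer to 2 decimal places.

|zone P∩zone Q|: x∈[1,3], y∈[2,3] → 2·1 = 2.
|zone P| = 6.
|zone P ∖ zone Q| = |zone P| − |zone P∩zone Q| = 6 − 2 = 4.00.

4.00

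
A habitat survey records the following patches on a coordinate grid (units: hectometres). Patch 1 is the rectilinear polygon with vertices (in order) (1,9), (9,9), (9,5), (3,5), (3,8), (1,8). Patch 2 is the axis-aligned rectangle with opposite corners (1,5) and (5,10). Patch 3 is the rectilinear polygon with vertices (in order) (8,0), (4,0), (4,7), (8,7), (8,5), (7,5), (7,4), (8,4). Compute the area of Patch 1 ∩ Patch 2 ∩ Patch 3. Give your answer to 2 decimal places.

2.00

The intersection is the polygon with vertices (5,5), (4,5), (4,7), (5,7).
By the shoelace formula its area is 2.00.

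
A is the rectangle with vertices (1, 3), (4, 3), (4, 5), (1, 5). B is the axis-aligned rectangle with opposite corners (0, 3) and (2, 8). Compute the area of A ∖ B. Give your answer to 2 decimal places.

|A∩B|: x∈[1,2], y∈[3,5] → 1·2 = 2.
|A| = 6.
|A ∖ B| = |A| − |A∩B| = 6 − 2 = 4.00.

4.00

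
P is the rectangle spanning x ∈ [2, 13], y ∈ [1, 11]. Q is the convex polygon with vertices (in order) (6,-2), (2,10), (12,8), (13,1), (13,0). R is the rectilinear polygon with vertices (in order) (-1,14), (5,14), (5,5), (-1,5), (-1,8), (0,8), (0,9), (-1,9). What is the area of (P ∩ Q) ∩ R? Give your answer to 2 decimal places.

The region (P ∩ Q) ∩ R is the polygon with vertices (2,10), (5,9.4), (5,5), (3.667,5).
By the shoelace formula its area is 9.93.

9.93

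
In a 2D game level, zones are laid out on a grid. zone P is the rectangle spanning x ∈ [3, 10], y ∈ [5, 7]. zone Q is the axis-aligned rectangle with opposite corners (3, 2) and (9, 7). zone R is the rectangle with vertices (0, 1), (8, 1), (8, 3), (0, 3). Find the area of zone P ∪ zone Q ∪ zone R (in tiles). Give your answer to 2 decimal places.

By inclusion–exclusion:
Individual areas: |zone P| = 14, |zone Q| = 30, |zone R| = 16.
|zone P∩zone Q|: x∈[3,9], y∈[5,7] → 6·2 = 12.
|zone P∩zone R| = 0 (no overlap).
|zone Q∩zone R|: x∈[3,8], y∈[2,3] → 5·1 = 5.
|zone P∩zone Q∩zone R| = 0.
|zone P ∪ zone Q ∪ zone R| = 60 − 17 + 0 = 43.00.

43.00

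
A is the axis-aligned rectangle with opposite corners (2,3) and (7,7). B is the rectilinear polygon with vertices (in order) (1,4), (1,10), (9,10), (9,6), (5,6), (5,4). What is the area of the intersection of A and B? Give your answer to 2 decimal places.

The intersection is the polygon with vertices (2,7), (7,7), (7,6), (5,6), (5,4), (2,4).
By the shoelace formula its area is 11.00.

11.00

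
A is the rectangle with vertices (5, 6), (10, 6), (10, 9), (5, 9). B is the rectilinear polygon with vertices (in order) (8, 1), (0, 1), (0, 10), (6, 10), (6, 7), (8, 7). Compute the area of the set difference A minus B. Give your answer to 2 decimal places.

10.00

|A| = 15, |A∩B| = 5.
|A ∖ B| = |A| − |A∩B| = 15 − 5 = 10.00.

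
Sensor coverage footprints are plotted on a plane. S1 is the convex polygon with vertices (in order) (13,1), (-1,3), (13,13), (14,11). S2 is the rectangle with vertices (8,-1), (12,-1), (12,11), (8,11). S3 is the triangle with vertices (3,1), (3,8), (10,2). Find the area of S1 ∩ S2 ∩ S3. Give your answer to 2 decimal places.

The intersection is the polygon with vertices (8,3.714), (10,2), (8,1.714).
By the shoelace formula its area is 2.00.

2.00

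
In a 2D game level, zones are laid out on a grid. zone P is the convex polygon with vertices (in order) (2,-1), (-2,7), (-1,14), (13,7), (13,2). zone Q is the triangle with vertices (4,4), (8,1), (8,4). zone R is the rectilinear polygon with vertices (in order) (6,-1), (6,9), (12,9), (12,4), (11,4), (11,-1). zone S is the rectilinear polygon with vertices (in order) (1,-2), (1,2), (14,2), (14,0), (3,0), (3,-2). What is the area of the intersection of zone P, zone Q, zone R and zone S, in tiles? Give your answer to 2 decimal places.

The intersection is the polygon with vertices (6.667,2), (8,2), (8,1).
By the shoelace formula its area is 0.67.

0.67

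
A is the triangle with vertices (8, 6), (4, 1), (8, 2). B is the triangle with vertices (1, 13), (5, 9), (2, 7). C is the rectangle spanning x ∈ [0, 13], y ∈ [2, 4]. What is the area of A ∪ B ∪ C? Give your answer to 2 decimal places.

By inclusion–exclusion:
Individual areas: |A| = 8, |B| = 10, |C| = 26.
|A∩B| = 0.
|A∩C| = 4.8.
|B∩C| = 0.
|A∩B∩C| = 0.
|A ∪ B ∪ C| = 44 − 4.8 + 0 = 39.20.

39.20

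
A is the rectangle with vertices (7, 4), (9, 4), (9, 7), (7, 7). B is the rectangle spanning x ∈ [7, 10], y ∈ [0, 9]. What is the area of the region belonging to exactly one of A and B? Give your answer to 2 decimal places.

|A∩B|: x∈[7,9], y∈[4,7] → 2·3 = 6.
|A △ B| = |A| + |B| − 2·|A∩B| = 6 + 27 − 12 = 21.00.

21.00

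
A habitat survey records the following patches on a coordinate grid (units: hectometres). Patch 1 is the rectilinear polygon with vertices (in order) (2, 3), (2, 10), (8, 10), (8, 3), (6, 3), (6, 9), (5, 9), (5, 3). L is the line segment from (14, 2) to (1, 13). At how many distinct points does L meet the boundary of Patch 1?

4

The segment meets the boundary at (4.545,10), (5.727,9), (6,8.769), (8,7.077).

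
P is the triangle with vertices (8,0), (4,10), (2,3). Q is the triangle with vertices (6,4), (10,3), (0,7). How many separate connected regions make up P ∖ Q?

P ∖ Q splits into 2 disjoint pieces (area 14.6528, area 7.7509).

2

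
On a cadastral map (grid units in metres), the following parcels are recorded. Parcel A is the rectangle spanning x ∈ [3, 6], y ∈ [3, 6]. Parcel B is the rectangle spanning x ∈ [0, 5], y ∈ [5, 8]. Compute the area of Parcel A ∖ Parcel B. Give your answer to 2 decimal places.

|Parcel A∩Parcel B|: x∈[3,5], y∈[5,6] → 2·1 = 2.
|Parcel A| = 9.
|Parcel A ∖ Parcel B| = |Parcel A| − |Parcel A∩Parcel B| = 9 − 2 = 7.00.

7.00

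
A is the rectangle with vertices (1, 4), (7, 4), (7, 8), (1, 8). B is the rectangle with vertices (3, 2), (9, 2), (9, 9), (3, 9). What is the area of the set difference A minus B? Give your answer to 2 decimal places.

|A∩B|: x∈[3,7], y∈[4,8] → 4·4 = 16.
|A| = 24.
|A ∖ B| = |A| − |A∩B| = 24 − 16 = 8.00.

8.00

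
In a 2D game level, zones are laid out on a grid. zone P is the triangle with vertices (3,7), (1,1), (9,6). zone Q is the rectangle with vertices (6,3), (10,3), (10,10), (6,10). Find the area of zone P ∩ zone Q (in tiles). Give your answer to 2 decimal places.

The intersection is the polygon with vertices (9,6), (6,4.125), (6,6.5).
By the shoelace formula its area is 3.56.

3.56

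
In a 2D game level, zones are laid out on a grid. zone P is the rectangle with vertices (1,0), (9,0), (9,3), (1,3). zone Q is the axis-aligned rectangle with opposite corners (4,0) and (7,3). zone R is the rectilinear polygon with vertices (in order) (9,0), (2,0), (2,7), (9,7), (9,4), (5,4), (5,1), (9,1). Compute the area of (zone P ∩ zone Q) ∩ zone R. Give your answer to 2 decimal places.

5.00

The region (zone P ∩ zone Q) ∩ zone R is the polygon with vertices (7,0), (4,0), (4,3), (5,3), (5,1), (7,1).
By the shoelace formula its area is 5.00.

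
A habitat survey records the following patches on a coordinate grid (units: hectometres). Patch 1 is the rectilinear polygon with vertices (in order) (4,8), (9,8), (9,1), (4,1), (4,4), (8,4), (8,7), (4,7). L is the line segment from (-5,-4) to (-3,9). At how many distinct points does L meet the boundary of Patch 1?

The segment lies entirely outside Patch 1 and never meets its boundary.

0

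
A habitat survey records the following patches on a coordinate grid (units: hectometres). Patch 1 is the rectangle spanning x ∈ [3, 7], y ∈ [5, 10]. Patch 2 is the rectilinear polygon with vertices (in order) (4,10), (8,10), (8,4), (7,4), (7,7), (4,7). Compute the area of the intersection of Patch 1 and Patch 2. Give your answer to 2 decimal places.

9.00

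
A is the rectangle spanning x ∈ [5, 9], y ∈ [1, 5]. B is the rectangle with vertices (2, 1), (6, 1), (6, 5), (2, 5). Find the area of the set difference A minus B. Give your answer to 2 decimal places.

|A∩B|: x∈[5,6], y∈[1,5] → 1·4 = 4.
|A| = 16.
|A ∖ B| = |A| − |A∩B| = 16 − 4 = 12.00.

12.00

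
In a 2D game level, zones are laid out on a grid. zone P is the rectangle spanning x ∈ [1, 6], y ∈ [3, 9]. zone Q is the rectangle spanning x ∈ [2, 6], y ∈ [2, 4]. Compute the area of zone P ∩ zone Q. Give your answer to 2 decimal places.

4.00

|zone P∩zone Q|: x∈[2,6], y∈[3,4] → 4·1 = 4.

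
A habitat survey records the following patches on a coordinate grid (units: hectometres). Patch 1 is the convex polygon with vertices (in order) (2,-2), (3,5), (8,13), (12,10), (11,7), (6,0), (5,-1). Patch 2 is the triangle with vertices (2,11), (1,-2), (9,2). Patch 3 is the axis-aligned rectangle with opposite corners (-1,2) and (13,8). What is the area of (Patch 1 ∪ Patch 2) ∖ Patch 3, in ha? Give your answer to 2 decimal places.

43.50

|Patch 1 ∪ Patch 2| = 92.2265.
|(Patch 1 ∪ Patch 2) ∩ Patch 3| = 48.7303.
|(Patch 1 ∪ Patch 2) ∖ Patch 3| = 92.2265 − 48.7303 = 43.50.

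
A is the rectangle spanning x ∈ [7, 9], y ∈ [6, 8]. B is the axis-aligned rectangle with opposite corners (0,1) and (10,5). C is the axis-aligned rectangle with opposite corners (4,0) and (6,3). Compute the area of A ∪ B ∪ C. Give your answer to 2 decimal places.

46.00

By inclusion–exclusion:
Individual areas: |A| = 4, |B| = 40, |C| = 6.
|A∩B| = 0 (no overlap).
|A∩C| = 0 (no overlap).
|B∩C|: x∈[4,6], y∈[1,3] → 2·2 = 4.
|A∩B∩C| = 0.
|A ∪ B ∪ C| = 50 − 4 + 0 = 46.00.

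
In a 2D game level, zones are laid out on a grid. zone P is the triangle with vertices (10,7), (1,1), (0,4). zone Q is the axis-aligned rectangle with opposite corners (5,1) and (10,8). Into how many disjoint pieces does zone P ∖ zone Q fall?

1

zone P ∖ zone Q is a single connected region.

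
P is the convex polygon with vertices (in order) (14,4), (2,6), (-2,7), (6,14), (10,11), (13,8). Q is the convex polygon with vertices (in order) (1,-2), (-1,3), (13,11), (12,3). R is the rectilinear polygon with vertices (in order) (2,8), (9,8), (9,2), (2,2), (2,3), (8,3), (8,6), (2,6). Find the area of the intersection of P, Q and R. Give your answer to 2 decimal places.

The intersection is the polygon with vertices (7.75,8), (9,8), (9,4.833), (8,5), (8,6), (4.25,6).
By the shoelace formula its area is 7.08.

7.08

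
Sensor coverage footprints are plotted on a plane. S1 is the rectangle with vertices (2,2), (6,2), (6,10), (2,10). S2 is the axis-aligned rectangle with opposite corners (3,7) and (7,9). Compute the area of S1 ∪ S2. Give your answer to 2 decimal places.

34.00

By inclusion–exclusion:
Individual areas: |S1| = 32, |S2| = 8.
|S1∩S2|: x∈[3,6], y∈[7,9] → 3·2 = 6.
|S1 ∪ S2| = 40 − 6 = 34.00.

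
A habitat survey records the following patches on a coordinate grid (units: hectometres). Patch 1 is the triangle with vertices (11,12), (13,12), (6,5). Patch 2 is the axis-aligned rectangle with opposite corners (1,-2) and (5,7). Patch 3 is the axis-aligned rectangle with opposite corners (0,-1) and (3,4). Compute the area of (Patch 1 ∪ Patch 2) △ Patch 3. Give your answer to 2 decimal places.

|Patch 1 ∪ Patch 2| = 43.
|(Patch 1 ∪ Patch 2) ∩ Patch 3| = 10.
|(Patch 1 ∪ Patch 2) △ Patch 3| = 43 + 15 − 20 = 38.00.

38.00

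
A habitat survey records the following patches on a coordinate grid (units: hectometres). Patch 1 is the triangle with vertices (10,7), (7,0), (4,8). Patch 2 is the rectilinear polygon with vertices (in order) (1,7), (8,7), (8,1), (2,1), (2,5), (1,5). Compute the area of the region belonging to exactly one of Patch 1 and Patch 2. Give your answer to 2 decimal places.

31.26

|Patch 1| = 22.5, |Patch 2| = 38, |Patch 1∩Patch 2| = 14.619.
|Patch 1 △ Patch 2| = |Patch 1| + |Patch 2| − 2·|Patch 1∩Patch 2| = 22.5 + 38 − 29.2381 = 31.26.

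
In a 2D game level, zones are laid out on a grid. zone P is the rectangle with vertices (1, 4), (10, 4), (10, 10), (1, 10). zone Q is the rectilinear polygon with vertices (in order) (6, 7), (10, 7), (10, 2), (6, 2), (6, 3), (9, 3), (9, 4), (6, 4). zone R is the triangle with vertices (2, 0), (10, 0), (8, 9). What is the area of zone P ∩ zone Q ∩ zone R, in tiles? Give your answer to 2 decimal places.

The intersection is the polygon with vertices (9,4), (6,4), (6,6), (6.667,7), (8.444,7), (9.111,4).
By the shoelace formula its area is 8.00.

8.00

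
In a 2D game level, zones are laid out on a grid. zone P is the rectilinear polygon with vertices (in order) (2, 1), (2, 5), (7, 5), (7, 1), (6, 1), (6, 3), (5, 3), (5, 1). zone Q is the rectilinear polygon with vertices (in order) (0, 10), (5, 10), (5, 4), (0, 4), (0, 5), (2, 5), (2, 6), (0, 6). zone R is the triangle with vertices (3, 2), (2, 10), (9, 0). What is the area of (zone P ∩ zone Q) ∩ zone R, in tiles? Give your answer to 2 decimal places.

2.31

The region (zone P ∩ zone Q) ∩ zone R is the polygon with vertices (5,5), (5,4), (2.75,4), (2.625,5).
By the shoelace formula its area is 2.31.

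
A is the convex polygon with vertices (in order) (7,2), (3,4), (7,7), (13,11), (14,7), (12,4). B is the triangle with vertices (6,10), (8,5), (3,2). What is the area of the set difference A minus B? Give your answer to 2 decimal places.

38.52

|A| = 47, |A∩B| = 8.4804.
|A ∖ B| = |A| − |A∩B| = 47 − 8.4804 = 38.52.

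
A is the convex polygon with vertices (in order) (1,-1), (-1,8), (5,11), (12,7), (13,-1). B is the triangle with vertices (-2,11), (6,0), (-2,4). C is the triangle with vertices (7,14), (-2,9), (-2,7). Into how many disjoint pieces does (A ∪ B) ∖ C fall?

2

(A ∪ B) ∖ C splits into 2 disjoint pieces (area 134.0818, area 1.036).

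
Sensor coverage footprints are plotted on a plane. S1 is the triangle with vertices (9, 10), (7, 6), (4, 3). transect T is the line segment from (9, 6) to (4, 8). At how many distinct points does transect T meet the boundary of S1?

2

The segment meets the boundary at (6.778,6.889), (7.333,6.667).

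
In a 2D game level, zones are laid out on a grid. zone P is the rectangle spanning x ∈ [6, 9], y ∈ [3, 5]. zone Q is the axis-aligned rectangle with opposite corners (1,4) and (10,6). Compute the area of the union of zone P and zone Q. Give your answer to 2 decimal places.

By inclusion–exclusion:
Individual areas: |zone P| = 6, |zone Q| = 18.
|zone P∩zone Q|: x∈[6,9], y∈[4,5] → 3·1 = 3.
|zone P ∪ zone Q| = 24 − 3 = 21.00.

21.00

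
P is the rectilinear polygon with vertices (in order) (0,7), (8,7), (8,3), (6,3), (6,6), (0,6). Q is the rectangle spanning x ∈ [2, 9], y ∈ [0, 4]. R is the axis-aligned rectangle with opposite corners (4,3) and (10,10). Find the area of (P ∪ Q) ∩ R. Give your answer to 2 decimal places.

13.00

|P ∪ Q| = 40.
|(P ∪ Q) ∩ R| = 13.00.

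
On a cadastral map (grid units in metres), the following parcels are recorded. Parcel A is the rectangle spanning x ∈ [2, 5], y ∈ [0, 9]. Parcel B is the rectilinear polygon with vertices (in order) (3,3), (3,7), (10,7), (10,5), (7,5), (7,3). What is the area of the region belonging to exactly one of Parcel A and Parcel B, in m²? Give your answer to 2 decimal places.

33.00

|Parcel A| = 27, |Parcel B| = 22, |Parcel A∩Parcel B| = 8.
|Parcel A △ Parcel B| = |Parcel A| + |Parcel B| − 2·|Parcel A∩Parcel B| = 27 + 22 − 16 = 33.00.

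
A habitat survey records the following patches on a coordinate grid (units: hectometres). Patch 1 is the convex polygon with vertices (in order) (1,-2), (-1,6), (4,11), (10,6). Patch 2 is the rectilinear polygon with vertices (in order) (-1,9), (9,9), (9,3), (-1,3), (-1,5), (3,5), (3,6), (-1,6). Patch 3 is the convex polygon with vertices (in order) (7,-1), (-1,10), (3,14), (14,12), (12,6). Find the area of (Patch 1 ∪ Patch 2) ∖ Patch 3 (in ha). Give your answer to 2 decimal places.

32.78

|Patch 1 ∪ Patch 2| = 82.3236.
|(Patch 1 ∪ Patch 2) ∩ Patch 3| = 49.54.
|(Patch 1 ∪ Patch 2) ∖ Patch 3| = 82.3236 − 49.54 = 32.78.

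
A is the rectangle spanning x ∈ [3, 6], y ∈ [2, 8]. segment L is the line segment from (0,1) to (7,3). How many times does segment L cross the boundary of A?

The segment meets the boundary at (6,2.714), (3.5,2).

2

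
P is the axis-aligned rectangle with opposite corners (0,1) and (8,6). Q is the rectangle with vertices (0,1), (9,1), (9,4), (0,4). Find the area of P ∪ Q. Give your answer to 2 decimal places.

By inclusion–exclusion:
Individual areas: |P| = 40, |Q| = 27.
|P∩Q|: x∈[0,8], y∈[1,4] → 8·3 = 24.
|P ∪ Q| = 67 − 24 = 43.00.

43.00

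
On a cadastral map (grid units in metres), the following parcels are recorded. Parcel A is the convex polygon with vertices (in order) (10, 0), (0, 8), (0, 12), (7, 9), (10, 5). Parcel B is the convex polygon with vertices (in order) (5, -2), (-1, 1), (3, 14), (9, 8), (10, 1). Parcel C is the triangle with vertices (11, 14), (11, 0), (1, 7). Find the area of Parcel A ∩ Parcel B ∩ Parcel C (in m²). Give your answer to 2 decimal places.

The intersection is the polygon with vertices (7,9), (9.294,5.941), (10,1), (9.769,0.862), (3,5.6), (1.133,7.093), (5.051,9.835).
By the shoelace formula its area is 37.17.

37.17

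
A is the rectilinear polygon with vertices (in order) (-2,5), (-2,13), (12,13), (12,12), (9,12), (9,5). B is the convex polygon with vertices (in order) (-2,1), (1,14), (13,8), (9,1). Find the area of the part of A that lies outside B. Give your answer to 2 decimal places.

26.77

|A| = 91, |A∩B| = 64.2308.
|A ∖ B| = |A| − |A∩B| = 91 − 64.2308 = 26.77.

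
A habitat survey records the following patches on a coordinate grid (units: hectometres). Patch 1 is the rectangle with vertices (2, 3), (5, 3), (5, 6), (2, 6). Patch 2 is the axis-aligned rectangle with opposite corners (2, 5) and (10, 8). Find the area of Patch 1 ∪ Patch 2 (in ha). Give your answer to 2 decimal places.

30.00

By inclusion–exclusion:
Individual areas: |Patch 1| = 9, |Patch 2| = 24.
|Patch 1∩Patch 2|: x∈[2,5], y∈[5,6] → 3·1 = 3.
|Patch 1 ∪ Patch 2| = 33 − 3 = 30.00.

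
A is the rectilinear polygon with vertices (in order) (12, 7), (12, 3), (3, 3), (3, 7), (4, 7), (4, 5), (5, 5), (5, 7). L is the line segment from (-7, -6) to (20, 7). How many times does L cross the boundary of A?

The segment meets the boundary at (12,3.148), (11.692,3).

2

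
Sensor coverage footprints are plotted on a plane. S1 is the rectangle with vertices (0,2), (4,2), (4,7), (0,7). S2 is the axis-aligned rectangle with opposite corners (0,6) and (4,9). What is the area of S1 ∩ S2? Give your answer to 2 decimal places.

|S1∩S2|: x∈[0,4], y∈[6,7] → 4·1 = 4.

4.00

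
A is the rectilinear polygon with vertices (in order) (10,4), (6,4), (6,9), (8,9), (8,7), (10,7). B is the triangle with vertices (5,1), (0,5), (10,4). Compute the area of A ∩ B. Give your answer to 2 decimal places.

0.80

The intersection is the polygon with vertices (6,4), (6,4.4), (10,4).
By the shoelace formula its area is 0.80.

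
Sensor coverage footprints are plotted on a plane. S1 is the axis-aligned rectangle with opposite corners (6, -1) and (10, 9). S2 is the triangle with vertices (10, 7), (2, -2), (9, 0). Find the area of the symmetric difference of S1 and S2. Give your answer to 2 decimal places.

|S1| = 40, |S2| = 23.5, |S1∩S2| = 16.7857.
|S1 △ S2| = |S1| + |S2| − 2·|S1∩S2| = 40 + 23.5 − 33.5714 = 29.93.

29.93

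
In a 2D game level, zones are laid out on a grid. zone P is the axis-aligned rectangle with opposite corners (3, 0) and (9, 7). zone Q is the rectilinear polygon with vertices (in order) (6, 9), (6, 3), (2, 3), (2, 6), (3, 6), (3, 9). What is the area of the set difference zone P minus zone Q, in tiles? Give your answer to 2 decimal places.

30.00

|zone P| = 42, |zone P∩zone Q| = 12.
|zone P ∖ zone Q| = |zone P| − |zone P∩zone Q| = 42 − 12 = 30.00.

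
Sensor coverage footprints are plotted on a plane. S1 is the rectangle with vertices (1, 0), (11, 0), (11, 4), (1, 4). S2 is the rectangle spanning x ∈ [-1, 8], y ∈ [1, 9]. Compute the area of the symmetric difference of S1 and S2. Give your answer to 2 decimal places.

70.00

|S1∩S2|: x∈[1,8], y∈[1,4] → 7·3 = 21.
|S1 △ S2| = |S1| + |S2| − 2·|S1∩S2| = 40 + 72 − 42 = 70.00.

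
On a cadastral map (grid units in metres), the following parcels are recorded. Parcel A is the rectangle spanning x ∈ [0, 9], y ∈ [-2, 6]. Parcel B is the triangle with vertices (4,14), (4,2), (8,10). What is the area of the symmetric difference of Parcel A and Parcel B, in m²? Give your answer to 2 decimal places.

88.00

|Parcel A| = 72, |Parcel B| = 24, |Parcel A∩Parcel B| = 4.
|Parcel A △ Parcel B| = |Parcel A| + |Parcel B| − 2·|Parcel A∩Parcel B| = 72 + 24 − 8 = 88.00.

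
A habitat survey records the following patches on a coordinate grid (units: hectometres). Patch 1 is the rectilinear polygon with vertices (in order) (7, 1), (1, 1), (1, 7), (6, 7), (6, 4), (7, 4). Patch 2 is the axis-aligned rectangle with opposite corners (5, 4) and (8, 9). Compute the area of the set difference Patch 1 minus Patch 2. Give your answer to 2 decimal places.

|Patch 1| = 33, |Patch 1∩Patch 2| = 3.
|Patch 1 ∖ Patch 2| = |Patch 1| − |Patch 1∩Patch 2| = 33 − 3 = 30.00.

30.00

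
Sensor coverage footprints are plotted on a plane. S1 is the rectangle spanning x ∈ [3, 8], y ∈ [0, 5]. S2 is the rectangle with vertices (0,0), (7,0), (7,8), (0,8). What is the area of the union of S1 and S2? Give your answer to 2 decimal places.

61.00

By inclusion–exclusion:
Individual areas: |S1| = 25, |S2| = 56.
|S1∩S2|: x∈[3,7], y∈[0,5] → 4·5 = 20.
|S1 ∪ S2| = 81 − 20 = 61.00.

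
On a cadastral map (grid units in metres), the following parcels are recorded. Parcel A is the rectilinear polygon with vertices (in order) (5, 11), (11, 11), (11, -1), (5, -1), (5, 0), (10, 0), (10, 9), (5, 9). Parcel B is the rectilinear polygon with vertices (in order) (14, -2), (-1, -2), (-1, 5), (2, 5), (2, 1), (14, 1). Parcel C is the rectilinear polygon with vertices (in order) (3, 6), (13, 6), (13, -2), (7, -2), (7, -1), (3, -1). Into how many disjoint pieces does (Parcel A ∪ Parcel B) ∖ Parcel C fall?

(Parcel A ∪ Parcel B) ∖ Parcel C splits into 3 disjoint pieces (area 15, area 3, area 28).

3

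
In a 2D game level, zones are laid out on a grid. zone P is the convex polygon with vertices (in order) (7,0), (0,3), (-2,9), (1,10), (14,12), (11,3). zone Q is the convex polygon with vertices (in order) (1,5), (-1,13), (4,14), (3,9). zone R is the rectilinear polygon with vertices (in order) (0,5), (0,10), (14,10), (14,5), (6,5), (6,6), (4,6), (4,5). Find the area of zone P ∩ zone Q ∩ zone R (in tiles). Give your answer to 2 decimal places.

The intersection is the polygon with vertices (3,9), (1,5), (0,9), (0,9.667), (1,10), (3.2,10).
By the shoelace formula its area is 8.93.

8.93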